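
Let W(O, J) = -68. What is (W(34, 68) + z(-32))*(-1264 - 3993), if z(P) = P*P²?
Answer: 172618852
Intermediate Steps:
z(P) = P³
(W(34, 68) + z(-32))*(-1264 - 3993) = (-68 + (-32)³)*(-1264 - 3993) = (-68 - 32768)*(-5257) = -32836*(-5257) = 172618852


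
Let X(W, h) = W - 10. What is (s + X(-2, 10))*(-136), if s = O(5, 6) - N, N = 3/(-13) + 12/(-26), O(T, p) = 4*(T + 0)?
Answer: -15368/13 ≈ -1182.2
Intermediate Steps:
X(W, h) = -10 + W
O(T, p) = 4*T
N = -9/13 (N = 3*(-1/13) + 12*(-1/26) = -3/13 - 6/13 = -9/13 ≈ -0.69231)
s = 269/13 (s = 4*5 - 1*(-9/13) = 20 + 9/13 = 269/13 ≈ 20.692)
(s + X(-2, 10))*(-136) = (269/13 + (-10 - 2))*(-136) = (269/13 - 12)*(-136) = (113/13)*(-136) = -15368/13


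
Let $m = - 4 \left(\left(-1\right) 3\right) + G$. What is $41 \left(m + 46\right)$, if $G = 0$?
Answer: $2378$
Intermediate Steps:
$m = 12$ ($m = - 4 \left(\left(-1\right) 3\right) + 0 = \left(-4\right) \left(-3\right) + 0 = 12 + 0 = 12$)
$41 \left(m + 46\right) = 41 \left(12 + 46\right) = 41 \cdot 58 = 2378$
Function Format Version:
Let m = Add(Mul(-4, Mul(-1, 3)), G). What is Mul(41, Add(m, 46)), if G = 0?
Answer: 2378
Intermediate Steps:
m = 12 (m = Add(Mul(-4, Mul(-1, 3)), 0) = Add(Mul(-4, -3), 0) = Add(12, 0) = 12)
Mul(41, Add(m, 46)) = Mul(41, Add(12, 46)) = Mul(41, 58) = 2378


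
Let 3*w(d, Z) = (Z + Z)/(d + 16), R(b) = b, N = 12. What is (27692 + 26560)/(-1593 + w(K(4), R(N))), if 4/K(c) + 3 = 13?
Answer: -2224332/65293 ≈ -34.067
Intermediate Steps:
K(c) = 2/5 (K(c) = 4/(-3 + 13) = 4/10 = 4*(1/10) = 2/5)
w(d, Z) = 2*Z/(3*(16 + d)) (w(d, Z) = ((Z + Z)/(d + 16))/3 = ((2*Z)/(16 + d))/3 = (2*Z/(16 + d))/3 = 2*Z/(3*(16 + d)))
(27692 + 26560)/(-1593 + w(K(4), R(N))) = (27692 + 26560)/(-1593 + (2/3)*12/(16 + 2/5)) = 54252/(-1593 + (2/3)*12/(82/5)) = 54252/(-1593 + (2/3)*12*(5/82)) = 54252/(-1593 + 20/41) = 54252/(-65293/41) = 54252*(-41/65293) = -2224332/65293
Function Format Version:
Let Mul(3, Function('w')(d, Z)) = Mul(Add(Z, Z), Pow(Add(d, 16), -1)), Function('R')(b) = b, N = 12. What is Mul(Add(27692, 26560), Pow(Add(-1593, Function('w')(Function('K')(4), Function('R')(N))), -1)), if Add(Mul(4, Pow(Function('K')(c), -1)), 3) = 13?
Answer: Rational(-2224332, 65293) ≈ -34.067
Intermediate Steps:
Function('K')(c) = Rational(2, 5) (Function('K')(c) = Mul(4, Pow(Add(-3, 13), -1)) = Mul(4, Pow(10, -1)) = Mul(4, Rational(1, 10)) = Rational(2, 5))
Function('w')(d, Z) = Mul(Rational(2, 3), Z, Pow(Add(16, d), -1)) (Function('w')(d, Z) = Mul(Rational(1, 3), Mul(Add(Z, Z), Pow(Add(d, 16), -1))) = Mul(Rational(1, 3), Mul(Mul(2, Z), Pow(Add(16, d), -1))) = Mul(Rational(1, 3), Mul(2, Z, Pow(Add(16, d), -1))) = Mul(Rational(2, 3), Z, Pow(Add(16, d), -1)))
Mul(Add(27692, 26560), Pow(Add(-1593, Function('w')(Function('K')(4), Function('R')(N))), -1)) = Mul(Add(27692, 26560), Pow(Add(-1593, Mul(Rational(2, 3), 12, Pow(Add(16, Rational(2, 5)), -1))), -1)) = Mul(54252, Pow(Add(-1593, Mul(Rational(2, 3), 12, Pow(Rational(82, 5), -1))), -1)) = Mul(54252, Pow(Add(-1593, Mul(Rational(2, 3), 12, Rational(5, 82))), -1)) = Mul(54252, Pow(Add(-1593, Rational(20, 41)), -1)) = Mul(54252, Pow(Rational(-65293, 41), -1)) = Mul(54252, Rational(-41, 65293)) = Rational(-2224332, 65293)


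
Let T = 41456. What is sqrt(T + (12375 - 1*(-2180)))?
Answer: sqrt(56011) ≈ 236.67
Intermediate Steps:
sqrt(T + (12375 - 1*(-2180))) = sqrt(41456 + (12375 - 1*(-2180))) = sqrt(41456 + (12375 + 2180)) = sqrt(41456 + 14555) = sqrt(56011)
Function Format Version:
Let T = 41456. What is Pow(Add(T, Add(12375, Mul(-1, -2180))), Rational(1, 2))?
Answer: Pow(56011, Rational(1, 2)) ≈ 236.67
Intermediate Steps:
Pow(Add(T, Add(12375, Mul(-1, -2180))), Rational(1, 2)) = Pow(Add(41456, Add(12375, Mul(-1, -2180))), Rational(1, 2)) = Pow(Add(41456, Add(12375, 2180)), Rational(1, 2)) = Pow(Add(41456, 14555), Rational(1, 2)) = Pow(56011, Rational(1, 2))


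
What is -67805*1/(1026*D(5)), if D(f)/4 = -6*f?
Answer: 13561/24624 ≈ 0.55072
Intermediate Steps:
D(f) = -24*f (D(f) = 4*(-6*f) = -24*f)
-67805*1/(1026*D(5)) = -67805/((-24*5*(-27))*(-38)) = -67805/(-120*(-27)*(-38)) = -67805/(3240*(-38)) = -67805/(-123120) = -67805*(-1/123120) = 13561/24624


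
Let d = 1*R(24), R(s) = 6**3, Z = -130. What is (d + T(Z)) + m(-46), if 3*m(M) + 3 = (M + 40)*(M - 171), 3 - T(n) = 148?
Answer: 504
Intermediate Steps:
T(n) = -145 (T(n) = 3 - 1*148 = 3 - 148 = -145)
m(M) = -1 + (-171 + M)*(40 + M)/3 (m(M) = -1 + ((M + 40)*(M - 171))/3 = -1 + ((40 + M)*(-171 + M))/3 = -1 + ((-171 + M)*(40 + M))/3 = -1 + (-171 + M)*(40 + M)/3)
R(s) = 216
d = 216 (d = 1*216 = 216)
(d + T(Z)) + m(-46) = (216 - 145) + (-2281 - 131/3*(-46) + (1/3)*(-46)**2) = 71 + (-2281 + 6026/3 + (1/3)*2116) = 71 + (-2281 + 6026/3 + 2116/3) = 71 + 433 = 504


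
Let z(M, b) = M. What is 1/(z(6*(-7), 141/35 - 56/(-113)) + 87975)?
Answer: 1/87933 ≈ 1.1372e-5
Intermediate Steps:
1/(z(6*(-7), 141/35 - 56/(-113)) + 87975) = 1/(6*(-7) + 87975) = 1/(-42 + 87975) = 1/87933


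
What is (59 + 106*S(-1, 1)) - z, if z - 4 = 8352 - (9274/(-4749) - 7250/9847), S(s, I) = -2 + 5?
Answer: -373250943865/46763403 ≈ -7981.7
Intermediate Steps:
S(s, I) = 3
z = 390880746796/46763403 (z = 4 + (8352 - (9274/(-4749) - 7250/9847)) = 4 + (8352 - (9274*(-1/4749) - 7250*1/9847)) = 4 + (8352 - (-9274/4749 - 7250/9847)) = 4 + (8352 - 1*(-125751328/46763403)) = 4 + (8352 + 125751328/46763403) = 4 + 390693693184/46763403 = 390880746796/46763403 ≈ 8358.7)
(59 + 106*S(-1, 1)) - z = (59 + 106*3) - 1*390880746796/46763403 = (59 + 318) - 390880746796/46763403 = 377 - 390880746796/46763403 = -373250943865/46763403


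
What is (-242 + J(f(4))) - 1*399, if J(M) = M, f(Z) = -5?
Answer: -646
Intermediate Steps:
(-242 + J(f(4))) - 1*399 = (-242 - 5) - 1*399 = -247 - 399 = -646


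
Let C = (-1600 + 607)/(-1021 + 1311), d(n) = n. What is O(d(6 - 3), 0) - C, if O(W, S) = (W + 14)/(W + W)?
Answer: 2722/435 ≈ 6.2575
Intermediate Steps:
O(W, S) = (14 + W)/(2*W) (O(W, S) = (14 + W)/((2*W)) = (14 + W)*(1/(2*W)) = (14 + W)/(2*W))
C = -993/290 ≈ -3.4241
O(d(6 - 3), 0) - C = (14 + (6 - 3))/(2*(6 - 3)) - 1*(-993/290) = (1/2)*(14 + 3)/3 + 993/290 = (1/2)*(1/3)*17 + 993/290 = 17/6 + 993/290 = 2722/435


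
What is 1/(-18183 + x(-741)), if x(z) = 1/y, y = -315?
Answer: -315/5727646 ≈ -5.4996e-5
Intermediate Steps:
x(z) = -1/315 (x(z) = 1/(-315) = -1/315)
1/(-18183 + x(-741)) = 1/(-18183 - 1/315) = 1/(-5727646/315) = -315/5727646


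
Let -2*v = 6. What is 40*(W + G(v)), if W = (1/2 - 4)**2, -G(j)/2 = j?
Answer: 730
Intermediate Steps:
v = -3 (v = -1/2*6 = -3)
G(j) = -2*j
W = 49/4 (W = (1/2 - 4)**2 = (-7/2)**2 = 49/4 ≈ 12.250)
40*(W + G(v)) = 40*(49/4 - 2*(-3)) = 40*(49/4 + 6) = 40*(73/4) = 730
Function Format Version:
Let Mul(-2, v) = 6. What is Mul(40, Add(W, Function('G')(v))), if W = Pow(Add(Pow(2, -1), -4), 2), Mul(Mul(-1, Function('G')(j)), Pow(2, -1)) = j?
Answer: 730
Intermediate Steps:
v = -3 (v = Mul(Rational(-1, 2), 6) = -3)
Function('G')(j) = Mul(-2, j)
W = Rational(49, 4) (W = Pow(Add(Rational(1, 2), -4), 2) = Pow(Rational(-7, 2), 2) = Rational(49, 4) ≈ 12.250)
Mul(40, Add(W, Function('G')(v))) = Mul(40, Add(Rational(49, 4), Mul(-2, -3))) = Mul(40, Add(Rational(49, 4), 6)) = Mul(40, Rational(73, 4)) = 730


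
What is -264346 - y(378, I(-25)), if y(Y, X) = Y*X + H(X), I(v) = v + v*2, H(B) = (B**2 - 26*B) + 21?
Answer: -243592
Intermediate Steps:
H(B) = 21 + B**2 - 26*B
I(v) = 3*v (I(v) = v + 2*v = 3*v)
y(Y, X) = 21 + X**2 - 26*X + X*Y (y(Y, X) = Y*X + (21 + X**2 - 26*X) = X*Y + (21 + X**2 - 26*X) = 21 + X**2 - 26*X + X*Y)
-264346 - y(378, I(-25)) = -264346 - (21 + (3*(-25))**2 - 78*(-25) + (3*(-25))*378) = -264346 - (21 + (-75)**2 - 26*(-75) - 75*378) = -264346 - (21 + 5625 + 1950 - 28350) = -264346 - 1*(-20754) = -264346 + 20754 = -243592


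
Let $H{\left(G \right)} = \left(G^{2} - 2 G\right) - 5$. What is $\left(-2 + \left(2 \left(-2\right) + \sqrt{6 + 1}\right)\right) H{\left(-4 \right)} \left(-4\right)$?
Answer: $456 - 76 \sqrt{7} \approx 254.92$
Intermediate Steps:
$H{\left(G \right)} = -5 + G^{2} - 2 G$
$\left(-2 + \left(2 \left(-2\right) + \sqrt{6 + 1}\right)\right) H{\left(-4 \right)} \left(-4\right) = \left(-2 + \left(2 \left(-2\right) + \sqrt{6 + 1}\right)\right) \left(-5 + \left(-4\right)^{2} - -8\right) \left(-4\right) = \left(-2 - \left(4 - \sqrt{7}\right)\right) \left(-5 + 16 + 8\right) \left(-4\right) = \left(-6 + \sqrt{7}\right) 19 \left(-4\right) = \left(-114 + 19 \sqrt{7}\right) \left(-4\right) = 456 - 76 \sqrt{7}$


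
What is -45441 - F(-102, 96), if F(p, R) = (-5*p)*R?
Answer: -94401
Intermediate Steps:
F(p, R) = -5*R*p
-45441 - F(-102, 96) = -45441 - (-5)*96*(-102) = -45441 - 1*48960 = -45441 - 48960 = -94401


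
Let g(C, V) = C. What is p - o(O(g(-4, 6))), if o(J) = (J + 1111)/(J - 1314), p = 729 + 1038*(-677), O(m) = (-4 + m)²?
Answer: -35099803/50 ≈ -7.0200e+5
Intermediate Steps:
p = -701997 (p = 729 - 702726 = -701997)
o(J) = (1111 + J)/(-1314 + J)
p - o(O(g(-4, 6))) = -701997 - (1111 + (-4 - 4)²)/(-1314 + (-4 - 4)²) = -701997 - (1111 + (-8)²)/(-1314 + (-8)²) = -701997 - (1111 + 64)/(-1314 + 64) = -701997 - 1175/(-1250) = -701997 - (-1)*1175/1250 = -701997 - 1*(-47/50) = -701997 + 47/50 = -35099803/50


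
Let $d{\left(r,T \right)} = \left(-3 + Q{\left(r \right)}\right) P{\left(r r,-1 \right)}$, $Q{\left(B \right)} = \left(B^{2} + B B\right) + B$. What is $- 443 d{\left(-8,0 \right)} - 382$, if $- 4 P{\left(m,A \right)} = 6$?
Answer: $\frac{154729}{2} \approx 77365.0$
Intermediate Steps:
$P{\left(m,A \right)} = - \frac{3}{2}$ ($P{\left(m,A \right)} = \left(- \frac{1}{4}\right) 6 = - \frac{3}{2}$)
$Q{\left(B \right)} = B + 2 B^{2}$ ($Q{\left(B \right)} = \left(B^{2} + B^{2}\right) + B = 2 B^{2} + B = B + 2 B^{2}$)
$d{\left(r,T \right)} = \frac{9}{2} - \frac{3 r \left(1 + 2 r\right)}{2}$ ($d{\left(r,T \right)} = \left(-3 + r \left(1 + 2 r\right)\right) \left(- \frac{3}{2}\right) = \frac{9}{2} - \frac{3 r \left(1 + 2 r\right)}{2}$)
$- 443 d{\left(-8,0 \right)} - 382 = - 443 \left(\frac{9}{2} - - 12 \left(1 + 2 \left(-8\right)\right)\right) - 382 = - 443 \left(\frac{9}{2} - - 12 \left(1 - 16\right)\right) - 382 = - 443 \left(\frac{9}{2} - \left(-12\right) \left(-15\right)\right) - 382 = - 443 \left(\frac{9}{2} - 180\right) - 382 = \left(-443\right) \left(- \frac{351}{2}\right) - 382 = \frac{155493}{2} - 382 = \frac{154729}{2}$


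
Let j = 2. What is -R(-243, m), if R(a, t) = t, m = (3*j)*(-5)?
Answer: 30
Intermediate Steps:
m = -30 (m = (3*2)*(-5) = 6*(-5) = -30)
-R(-243, m) = -1*(-30) = 30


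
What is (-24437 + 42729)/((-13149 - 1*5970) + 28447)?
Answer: 4573/2332 ≈ 1.9610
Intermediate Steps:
(-24437 + 42729)/((-13149 - 1*5970) + 28447) = 18292/((-13149 - 5970) + 28447) = 18292/(-19119 + 28447) = 18292/9328 = 18292*(1/9328) = 4573/2332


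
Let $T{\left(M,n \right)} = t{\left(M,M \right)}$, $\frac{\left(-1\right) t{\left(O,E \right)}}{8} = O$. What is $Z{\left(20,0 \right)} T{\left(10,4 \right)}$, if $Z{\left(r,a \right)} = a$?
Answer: $0$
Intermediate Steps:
$t{\left(O,E \right)} = - 8 O$
$T{\left(M,n \right)} = - 8 M$
$Z{\left(20,0 \right)} T{\left(10,4 \right)} = 0 \left(\left(-8\right) 10\right) = 0 \left(-80\right) = 0$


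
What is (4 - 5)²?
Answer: 1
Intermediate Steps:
(4 - 5)² = (-1)² = 1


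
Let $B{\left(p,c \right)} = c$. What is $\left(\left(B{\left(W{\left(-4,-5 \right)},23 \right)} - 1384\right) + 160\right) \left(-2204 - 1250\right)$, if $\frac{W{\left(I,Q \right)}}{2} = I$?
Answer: $4148254$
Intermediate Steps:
$W{\left(I,Q \right)} = 2 I$
$\left(\left(B{\left(W{\left(-4,-5 \right)},23 \right)} - 1384\right) + 160\right) \left(-2204 - 1250\right) = \left(\left(23 - 1384\right) + 160\right) \left(-2204 - 1250\right) = \left(-1361 + 160\right) \left(-3454\right) = \left(-1201\right) \left(-3454\right) = 4148254$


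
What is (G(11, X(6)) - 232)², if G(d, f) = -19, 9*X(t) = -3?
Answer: 63001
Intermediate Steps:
X(t) = -⅓ (X(t) = (⅑)*(-3) = -⅓)
(G(11, X(6)) - 232)² = (-19 - 232)² = (-251)² = 63001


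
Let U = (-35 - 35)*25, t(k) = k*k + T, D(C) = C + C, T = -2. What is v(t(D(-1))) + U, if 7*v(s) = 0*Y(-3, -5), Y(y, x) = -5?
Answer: -1750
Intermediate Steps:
D(C) = 2*C
t(k) = -2 + k² (t(k) = k*k - 2 = k² - 2 = -2 + k²)
v(s) = 0 (v(s) = (0*(-5))/7 = (⅐)*0 = 0)
U = -1750 (U = -70*25 = -1750)
v(t(D(-1))) + U = 0 - 1750 = -1750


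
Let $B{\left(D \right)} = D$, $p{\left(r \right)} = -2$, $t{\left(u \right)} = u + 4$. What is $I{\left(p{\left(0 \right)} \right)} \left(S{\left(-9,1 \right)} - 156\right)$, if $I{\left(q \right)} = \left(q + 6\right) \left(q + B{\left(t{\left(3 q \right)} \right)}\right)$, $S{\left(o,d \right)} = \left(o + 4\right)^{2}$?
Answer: $2096$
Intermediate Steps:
$t{\left(u \right)} = 4 + u$
$S{\left(o,d \right)} = \left(4 + o\right)^{2}$
$I{\left(q \right)} = \left(4 + 4 q\right) \left(6 + q\right)$ ($I{\left(q \right)} = \left(q + 6\right) \left(q + \left(4 + 3 q\right)\right) = \left(6 + q\right) \left(4 + 4 q\right) = \left(4 + 4 q\right) \left(6 + q\right)$)
$I{\left(p{\left(0 \right)} \right)} \left(S{\left(-9,1 \right)} - 156\right) = \left(24 + 4 \left(-2\right)^{2} + 28 \left(-2\right)\right) \left(\left(4 - 9\right)^{2} - 156\right) = \left(24 + 4 \cdot 4 - 56\right) \left(\left(-5\right)^{2} - 156\right) = \left(24 + 16 - 56\right) \left(25 - 156\right) = \left(-16\right) \left(-131\right) = 2096$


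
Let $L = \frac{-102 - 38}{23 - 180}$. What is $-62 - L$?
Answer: $- \frac{9874}{157} \approx -62.892$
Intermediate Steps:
$L = \frac{140}{157}$ ($L = - \frac{140}{-157} = \left(-140\right) \left(- \frac{1}{157}\right) = \frac{140}{157} \approx 0.89172$)
$-62 - L = -62 - \frac{140}{157} = - \frac{9874}{157}$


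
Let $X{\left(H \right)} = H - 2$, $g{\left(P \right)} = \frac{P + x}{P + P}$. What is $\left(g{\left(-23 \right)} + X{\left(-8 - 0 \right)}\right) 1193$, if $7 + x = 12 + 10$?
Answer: $- \frac{269618}{23} \approx -11723.0$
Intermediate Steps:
$x = 15$ ($x = -7 + \left(12 + 10\right) = -7 + 22 = 15$)
$g{\left(P \right)} = \frac{15 + P}{2 P}$ ($g{\left(P \right)} = \frac{P + 15}{P + P} = \frac{15 + P}{2 P}$)
$X{\left(H \right)} = -2 + H$
$\left(g{\left(-23 \right)} + X{\left(-8 - 0 \right)}\right) 1193 = \left(\frac{15 - 23}{2 \left(-23\right)} - 10\right) 1193 = \left(\frac{1}{2} \left(- \frac{1}{23}\right) \left(-8\right) + \left(-2 + \left(-8 + 0\right)\right)\right) 1193 = \left(\frac{4}{23} - 10\right) 1193 = \left(- \frac{226}{23}\right) 1193 = - \frac{269618}{23}$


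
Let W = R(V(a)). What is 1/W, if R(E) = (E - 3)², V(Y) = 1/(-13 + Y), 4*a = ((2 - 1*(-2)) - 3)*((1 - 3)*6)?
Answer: 256/2401 ≈ 0.10662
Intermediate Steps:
a = -3 (a = (((2 - 1*(-2)) - 3)*((1 - 3)*6))/4 = (((2 + 2) - 3)*(-2*6))/4 = ((4 - 3)*(-12))/4 = (1*(-12))/4 = (¼)*(-12) = -3)
R(E) = (-3 + E)²
W = 2401/256 (W = (-3 + 1/(-13 - 3))² = (-3 + 1/(-16))² = (-3 - 1/16)² = (-49/16)² = 2401/256 ≈ 9.3789)
1/W = 1/(2401/256) = 256/2401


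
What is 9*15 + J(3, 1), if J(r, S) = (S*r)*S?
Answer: 138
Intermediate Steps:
J(r, S) = r*S²
9*15 + J(3, 1) = 9*15 + 3*1² = 135 + 3*1 = 135 + 3 = 138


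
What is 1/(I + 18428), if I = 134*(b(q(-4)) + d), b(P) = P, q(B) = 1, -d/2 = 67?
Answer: 1/606 ≈ 0.0016502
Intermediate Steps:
d = -134 (d = -2*67 = -134)
I = -17822 (I = 134*(1 - 134) = 134*(-133) = -17822)
1/(I + 18428) = 1/(-17822 + 18428) = 1/606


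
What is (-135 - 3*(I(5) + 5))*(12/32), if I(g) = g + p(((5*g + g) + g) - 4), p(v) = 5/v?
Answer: -7695/124 ≈ -62.056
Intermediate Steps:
I(g) = g + 5/(-4 + 7*g) (I(g) = g + 5/(((5*g + g) + g) - 4) = g + 5/((6*g + g) - 4) = g + 5/(7*g - 4) = g + 5/(-4 + 7*g))
(-135 - 3*(I(5) + 5))*(12/32) = (-135 - 3*((5 + 5/(-4 + 7*5)) + 5))*(12/32) = (-135 - 3*((5 + 5/(-4 + 35)) + 5))*(12*(1/32)) = (-135 - 3*((5 + 5/31) + 5))*(3/8) = (-135 - 3*(160/31 + 5))*(3/8) = (-135 - 3*315/31)*(3/8) = (-135 - 945/31)*(3/8) = -5130/31*3/8 = -7695/124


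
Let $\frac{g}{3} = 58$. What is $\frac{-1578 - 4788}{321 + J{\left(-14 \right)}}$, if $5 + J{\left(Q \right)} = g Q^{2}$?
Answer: $- \frac{3183}{17210} \approx -0.18495$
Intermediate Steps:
$g = 174$ ($g = 3 \cdot 58 = 174$)
$J{\left(Q \right)} = -5 + 174 Q^{2}$
$\frac{-1578 - 4788}{321 + J{\left(-14 \right)}} = \frac{-1578 - 4788}{321 - \left(5 - 174 \left(-14\right)^{2}\right)} = - \frac{6366}{321 + \left(-5 + 174 \cdot 196\right)} = - \frac{6366}{321 + \left(-5 + 34104\right)} = - \frac{6366}{321 + 34099} = - \frac{6366}{34420} = \left(-6366\right) \frac{1}{34420} = - \frac{3183}{17210}$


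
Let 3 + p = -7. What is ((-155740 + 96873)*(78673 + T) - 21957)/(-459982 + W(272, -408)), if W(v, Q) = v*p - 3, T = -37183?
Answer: 814137929/154235 ≈ 5278.6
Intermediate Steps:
p = -10 (p = -3 - 7 = -10)
W(v, Q) = -3 - 10*v (W(v, Q) = v*(-10) - 3 = -10*v - 3 = -3 - 10*v)
((-155740 + 96873)*(78673 + T) - 21957)/(-459982 + W(272, -408)) = ((-155740 + 96873)*(78673 - 37183) - 21957)/(-459982 + (-3 - 10*272)) = (-58867*41490 - 21957)/(-459982 + (-3 - 2720)) = (-2442391830 - 21957)/(-459982 - 2723) = -2442413787/(-462705) = -2442413787*(-1/462705) = 814137929/154235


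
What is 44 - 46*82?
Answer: -3728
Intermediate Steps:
44 - 46*82 = 44 - 3772 = -3728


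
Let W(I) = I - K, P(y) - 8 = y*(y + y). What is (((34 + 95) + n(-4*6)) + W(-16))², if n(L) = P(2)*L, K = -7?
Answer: 69696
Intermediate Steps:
P(y) = 8 + 2*y² (P(y) = 8 + y*(y + y) = 8 + y*(2*y) = 8 + 2*y²)
W(I) = 7 + I (W(I) = I - 1*(-7) = I + 7 = 7 + I)
n(L) = 16*L (n(L) = (8 + 2*2²)*L = (8 + 2*4)*L = (8 + 8)*L = 16*L)
(((34 + 95) + n(-4*6)) + W(-16))² = (((34 + 95) + 16*(-4*6)) + (7 - 16))² = ((129 + 16*(-24)) - 9)² = ((129 - 384) - 9)² = (-255 - 9)² = (-264)² = 69696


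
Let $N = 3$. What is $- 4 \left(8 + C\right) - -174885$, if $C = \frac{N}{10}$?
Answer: $\frac{874259}{5} \approx 1.7485 \cdot 10^{5}$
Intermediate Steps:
$C = \frac{3}{10} \approx 0.3$
$- 4 \left(8 + C\right) - -174885 = - 4 \left(8 + \frac{3}{10}\right) - -174885 = \left(-4\right) \frac{83}{10} + 174885 = - \frac{166}{5} + 174885 = \frac{874259}{5}$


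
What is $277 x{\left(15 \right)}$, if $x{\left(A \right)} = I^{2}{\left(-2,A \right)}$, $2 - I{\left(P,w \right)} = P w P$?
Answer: $931828$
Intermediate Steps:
$I{\left(P,w \right)} = 2 - w P^{2}$ ($I{\left(P,w \right)} = 2 - P w P = 2 - w P^{2}$)
$x{\left(A \right)} = \left(2 - 4 A\right)^{2}$ ($x{\left(A \right)} = \left(2 - A \left(-2\right)^{2}\right)^{2} = \left(2 - A 4\right)^{2} = \left(2 - 4 A\right)^{2}$)
$277 x{\left(15 \right)} = 277 \cdot 4 \left(-1 + 2 \cdot 15\right)^{2} = 277 \cdot 4 \left(-1 + 30\right)^{2} = 277 \cdot 4 \cdot 29^{2} = 277 \cdot 4 \cdot 841 = 277 \cdot 3364 = 931828$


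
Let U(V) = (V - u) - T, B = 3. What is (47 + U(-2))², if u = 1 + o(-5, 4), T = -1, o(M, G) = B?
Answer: 1764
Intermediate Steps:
o(M, G) = 3
u = 4 (u = 1 + 3 = 4)
U(V) = -3 + V (U(V) = (V - 1*4) - 1*(-1) = (V - 4) + 1 = (-4 + V) + 1 = -3 + V)
(47 + U(-2))² = (47 + (-3 - 2))² = (47 - 5)² = 42² = 1764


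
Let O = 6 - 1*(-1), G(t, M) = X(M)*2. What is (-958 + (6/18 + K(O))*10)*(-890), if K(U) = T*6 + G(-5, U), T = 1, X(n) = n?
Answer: 2014960/3 ≈ 6.7165e+5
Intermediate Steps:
G(t, M) = 2*M (G(t, M) = M*2 = 2*M)
O = 7 (O = 6 + 1 = 7)
K(U) = 6 + 2*U (K(U) = 1*6 + 2*U = 6 + 2*U)
(-958 + (6/18 + K(O))*10)*(-890) = (-958 + (6/18 + (6 + 2*7))*10)*(-890) = (-958 + (6*(1/18) + (6 + 14))*10)*(-890) = (-958 + (⅓ + 20)*10)*(-890) = (-958 + (61/3)*10)*(-890) = (-958 + 610/3)*(-890) = -2264/3*(-890) = 2014960/3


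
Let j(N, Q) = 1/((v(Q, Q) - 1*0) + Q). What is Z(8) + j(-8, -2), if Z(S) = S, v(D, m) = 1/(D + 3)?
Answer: 7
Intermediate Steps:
v(D, m) = 1/(3 + D)
j(N, Q) = 1/(Q + 1/(3 + Q)) (j(N, Q) = 1/((1/(3 + Q) - 1*0) + Q) = 1/((1/(3 + Q) + 0) + Q) = 1/(1/(3 + Q) + Q) = 1/(Q + 1/(3 + Q)))
Z(8) + j(-8, -2) = 8 + (3 - 2)/(1 - 2*(3 - 2)) = 8 + 1/(1 - 2*1) = 8 + 1/(1 - 2) = 8 + 1/(-1) = 8 - 1*1 = 8 - 1 = 7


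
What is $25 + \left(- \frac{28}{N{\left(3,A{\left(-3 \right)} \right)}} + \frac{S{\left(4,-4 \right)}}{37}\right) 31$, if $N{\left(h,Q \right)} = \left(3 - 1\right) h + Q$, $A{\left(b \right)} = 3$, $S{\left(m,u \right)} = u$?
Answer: $- \frac{24907}{333} \approx -74.796$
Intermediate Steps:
$N{\left(h,Q \right)} = Q + 2 h$ ($N{\left(h,Q \right)} = 2 h + Q = Q + 2 h$)
$25 + \left(- \frac{28}{N{\left(3,A{\left(-3 \right)} \right)}} + \frac{S{\left(4,-4 \right)}}{37}\right) 31 = 25 + \left(- \frac{28}{3 + 2 \cdot 3} - \frac{4}{37}\right) 31 = 25 + \left(- \frac{28}{3 + 6} - \frac{4}{37}\right) 31 = 25 + \left(- \frac{28}{9} - \frac{4}{37}\right) 31 = 25 - \frac{33232}{333} = - \frac{24907}{333}$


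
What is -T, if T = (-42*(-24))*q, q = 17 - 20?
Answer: 3024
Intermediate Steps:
q = -3
T = -3024 (T = -42*(-24)*(-3) = 1008*(-3) = -3024)
-T = -1*(-3024) = 3024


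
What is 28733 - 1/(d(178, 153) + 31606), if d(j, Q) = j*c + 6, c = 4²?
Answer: 990139179/34460 ≈ 28733.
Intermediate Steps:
c = 16
d(j, Q) = 6 + 16*j (d(j, Q) = j*16 + 6 = 16*j + 6 = 6 + 16*j)
28733 - 1/(d(178, 153) + 31606) = 28733 - 1/((6 + 16*178) + 31606) = 28733 - 1/((6 + 2848) + 31606) = 28733 - 1/(2854 + 31606) = 28733 - 1/34460 = 990139179/34460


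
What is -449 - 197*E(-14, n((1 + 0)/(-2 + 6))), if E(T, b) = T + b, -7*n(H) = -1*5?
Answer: 15178/7 ≈ 2168.3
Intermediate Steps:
n(H) = 5/7 (n(H) = -(-1)*5/7 = -⅐*(-5) = 5/7)
-449 - 197*E(-14, n((1 + 0)/(-2 + 6))) = -449 - 197*(-14 + 5/7) = -449 - 197*(-93/7) = -449 + 18321/7 = 15178/7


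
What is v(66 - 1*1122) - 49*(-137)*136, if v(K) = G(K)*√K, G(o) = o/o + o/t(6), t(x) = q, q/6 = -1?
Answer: 912968 + 708*I*√66 ≈ 9.1297e+5 + 5751.8*I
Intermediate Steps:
q = -6 (q = 6*(-1) = -6)
t(x) = -6
G(o) = 1 - o/6 (G(o) = o/o + o/(-6) = 1 + o*(-⅙) = 1 - o/6)
v(K) = √K*(1 - K/6) (v(K) = (1 - K/6)*√K = √K*(1 - K/6))
v(66 - 1*1122) - 49*(-137)*136 = √(66 - 1*1122)*(6 - (66 - 1*1122))/6 - 49*(-137)*136 = √(66 - 1122)*(6 - (66 - 1122))/6 - (-6713)*136 = √(-1056)*(6 - 1*(-1056))/6 - 1*(-912968) = (4*I*√66)*(6 + 1056)/6 + 912968 = (⅙)*(4*I*√66)*1062 + 912968 = 708*I*√66 + 912968 = 912968 + 708*I*√66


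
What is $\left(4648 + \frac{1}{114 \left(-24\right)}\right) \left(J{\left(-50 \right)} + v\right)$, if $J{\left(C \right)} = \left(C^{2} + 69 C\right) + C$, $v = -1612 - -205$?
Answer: $- \frac{30609643289}{2736} \approx -1.1188 \cdot 10^{7}$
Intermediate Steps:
$v = -1407$ ($v = -1612 + 205 = -1407$)
$J{\left(C \right)} = C^{2} + 70 C$
$\left(4648 + \frac{1}{114 \left(-24\right)}\right) \left(J{\left(-50 \right)} + v\right) = \left(4648 + \frac{1}{114 \left(-24\right)}\right) \left(- 50 \left(70 - 50\right) - 1407\right) = \left(4648 + \frac{1}{-2736}\right) \left(\left(-50\right) 20 - 1407\right) = \left(4648 - \frac{1}{2736}\right) \left(-1000 - 1407\right) = \frac{12716927}{2736} \left(-2407\right) = - \frac{30609643289}{2736}$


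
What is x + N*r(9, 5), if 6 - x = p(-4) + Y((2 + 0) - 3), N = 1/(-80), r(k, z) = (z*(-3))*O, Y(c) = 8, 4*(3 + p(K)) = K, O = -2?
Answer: 13/8 ≈ 1.6250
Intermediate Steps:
p(K) = -3 + K/4
r(k, z) = 6*z (r(k, z) = (z*(-3))*(-2) = -3*z*(-2) = 6*z)
N = -1/80 ≈ -0.012500
x = 2 (x = 6 - ((-3 + (¼)*(-4)) + 8) = 6 - ((-3 - 1) + 8) = 6 - (-4 + 8) = 6 - 1*4 = 6 - 4 = 2)
x + N*r(9, 5) = 2 - 3*5/40 = 2 - 1/80*30 = 2 - 3/8 = 13/8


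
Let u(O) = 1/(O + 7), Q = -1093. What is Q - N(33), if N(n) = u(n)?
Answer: -43721/40 ≈ -1093.0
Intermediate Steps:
u(O) = 1/(7 + O)
N(n) = 1/(7 + n)
Q - N(33) = -1093 - 1/(7 + 33) = -1093 - 1/40 = -43721/40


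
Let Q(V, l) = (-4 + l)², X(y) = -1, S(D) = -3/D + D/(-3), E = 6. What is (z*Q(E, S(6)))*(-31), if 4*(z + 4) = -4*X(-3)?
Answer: 15717/4 ≈ 3929.3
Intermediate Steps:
S(D) = -3/D - D/3 (S(D) = -3/D + D*(-⅓) = -3/D - D/3)
z = -3 (z = -4 + (-4*(-1))/4 = -4 + (¼)*4 = -4 + 1 = -3)
(z*Q(E, S(6)))*(-31) = -3*(-4 + (-3/6 - ⅓*6))²*(-31) = -3*(-4 + (-3*⅙ - 2))²*(-31) = -3*(-4 + (-½ - 2))²*(-31) = -3*(-4 - 5/2)²*(-31) = -3*(-13/2)²*(-31) = -3*169/4*(-31) = -507/4*(-31) = 15717/4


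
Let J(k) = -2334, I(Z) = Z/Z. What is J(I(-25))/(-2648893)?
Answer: 2334/2648893 ≈ 0.00088112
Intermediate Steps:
I(Z) = 1
J(I(-25))/(-2648893) = -2334/(-2648893) = -2334*(-1/2648893) = 2334/2648893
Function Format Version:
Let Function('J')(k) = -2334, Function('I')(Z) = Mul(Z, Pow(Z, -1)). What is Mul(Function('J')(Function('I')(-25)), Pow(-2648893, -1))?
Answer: Rational(2334, 2648893) ≈ 0.00088112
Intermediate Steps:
Function('I')(Z) = 1
Mul(Function('J')(Function('I')(-25)), Pow(-2648893, -1)) = Mul(-2334, Pow(-2648893, -1)) = Mul(-2334, Rational(-1, 2648893)) = Rational(2334, 2648893)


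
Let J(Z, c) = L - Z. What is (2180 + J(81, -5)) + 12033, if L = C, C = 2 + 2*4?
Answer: 14142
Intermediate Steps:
C = 10 (C = 2 + 8 = 10)
L = 10
J(Z, c) = 10 - Z
(2180 + J(81, -5)) + 12033 = (2180 + (10 - 1*81)) + 12033 = (2180 + (10 - 81)) + 12033 = (2180 - 71) + 12033 = 2109 + 12033 = 14142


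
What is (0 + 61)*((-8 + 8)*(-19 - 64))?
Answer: 0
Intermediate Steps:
(0 + 61)*((-8 + 8)*(-19 - 64)) = 61*(0*(-83)) = 61*0 = 0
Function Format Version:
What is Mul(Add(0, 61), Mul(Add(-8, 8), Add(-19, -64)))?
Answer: 0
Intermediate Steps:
Mul(Add(0, 61), Mul(Add(-8, 8), Add(-19, -64))) = Mul(61, Mul(0, -83)) = Mul(61, 0) = 0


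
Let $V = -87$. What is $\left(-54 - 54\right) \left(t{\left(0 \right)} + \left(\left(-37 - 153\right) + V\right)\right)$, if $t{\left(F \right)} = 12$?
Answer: $28620$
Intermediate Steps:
$\left(-54 - 54\right) \left(t{\left(0 \right)} + \left(\left(-37 - 153\right) + V\right)\right) = \left(-54 - 54\right) \left(12 - 277\right) = \left(-108\right) \left(-265\right) = 28620$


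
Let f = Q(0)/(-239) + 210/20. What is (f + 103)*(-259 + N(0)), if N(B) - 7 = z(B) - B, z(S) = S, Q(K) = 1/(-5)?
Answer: -34179642/1195 ≈ -28602.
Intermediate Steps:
Q(K) = -⅕
N(B) = 7 (N(B) = 7 + (B - B) = 7 + 0 = 7)
f = 25097/2390 (f = -⅕/(-239) + 210/20 = -⅕*(-1/239) + 210*(1/20) = 1/1195 + 21/2 = 25097/2390 ≈ 10.501)
(f + 103)*(-259 + N(0)) = (25097/2390 + 103)*(-259 + 7) = (271267/2390)*(-252) = -34179642/1195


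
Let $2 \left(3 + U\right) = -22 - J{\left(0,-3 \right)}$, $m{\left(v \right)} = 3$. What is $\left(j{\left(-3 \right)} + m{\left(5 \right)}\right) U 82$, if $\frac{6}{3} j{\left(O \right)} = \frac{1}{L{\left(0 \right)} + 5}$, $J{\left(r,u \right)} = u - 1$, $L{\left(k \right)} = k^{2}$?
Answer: $- \frac{15252}{5} \approx -3050.4$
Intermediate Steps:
$J{\left(r,u \right)} = -1 + u$ ($J{\left(r,u \right)} = u - 1 = -1 + u$)
$j{\left(O \right)} = \frac{1}{10}$ ($j{\left(O \right)} = \frac{1}{2 \left(0^{2} + 5\right)} = \frac{1}{2 \left(0 + 5\right)} = \frac{1}{2 \cdot 5} = \frac{1}{2} \cdot \frac{1}{5} = \frac{1}{10}$)
$U = -12$ ($U = -3 + \frac{-22 - \left(-1 - 3\right)}{2} = -3 + \frac{-22 - -4}{2} = -3 + \frac{-22 + 4}{2} = -3 + \frac{1}{2} \left(-18\right) = -3 - 9 = -12$)
$\left(j{\left(-3 \right)} + m{\left(5 \right)}\right) U 82 = \left(\frac{1}{10} + 3\right) \left(-12\right) 82 = \frac{31}{10} \left(-12\right) 82 = \left(- \frac{186}{5}\right) 82 = - \frac{15252}{5}$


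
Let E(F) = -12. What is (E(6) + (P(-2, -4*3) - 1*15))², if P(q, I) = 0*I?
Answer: 729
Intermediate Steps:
P(q, I) = 0
(E(6) + (P(-2, -4*3) - 1*15))² = (-12 + (0 - 1*15))² = (-12 + (0 - 15))² = (-12 - 15)² = (-27)² = 729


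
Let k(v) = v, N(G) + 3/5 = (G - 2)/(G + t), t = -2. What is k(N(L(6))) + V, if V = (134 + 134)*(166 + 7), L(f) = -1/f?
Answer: 231822/5 ≈ 46364.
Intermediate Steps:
N(G) = 2/5 (N(G) = -3/5 + (G - 2)/(G - 2) = -3/5 + (-2 + G)/(-2 + G) = -3/5 + 1 = 2/5)
V = 46364 (V = 268*173 = 46364)
k(N(L(6))) + V = 2/5 + 46364 = 231822/5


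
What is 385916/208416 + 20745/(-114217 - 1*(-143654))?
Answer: 3920949803/1533785448 ≈ 2.5564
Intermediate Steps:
385916/208416 + 20745/(-114217 - 1*(-143654)) = 385916*(1/208416) + 20745/(-114217 + 143654) = 96479/52104 + 20745/29437 = 3920949803/1533785448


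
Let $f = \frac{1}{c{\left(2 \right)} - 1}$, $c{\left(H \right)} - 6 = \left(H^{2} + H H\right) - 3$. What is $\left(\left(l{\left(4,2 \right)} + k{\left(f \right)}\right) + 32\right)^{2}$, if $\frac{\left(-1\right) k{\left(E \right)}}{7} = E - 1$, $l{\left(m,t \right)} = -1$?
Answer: $\frac{139129}{100} \approx 1391.3$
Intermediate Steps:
$c{\left(H \right)} = 3 + 2 H^{2}$ ($c{\left(H \right)} = 6 - \left(3 - H^{2} - H H\right) = 6 + \left(\left(H^{2} + H^{2}\right) - 3\right) = 6 + \left(2 H^{2} - 3\right) = 6 + \left(-3 + 2 H^{2}\right) = 3 + 2 H^{2}$)
$f = \frac{1}{10}$ ($f = \frac{1}{\left(3 + 2 \cdot 2^{2}\right) - 1} = \frac{1}{\left(3 + 2 \cdot 4\right) - 1} = \frac{1}{\left(3 + 8\right) - 1} = \frac{1}{11 - 1} = \frac{1}{10} \approx 0.1$)
$k{\left(E \right)} = 7 - 7 E$ ($k{\left(E \right)} = - 7 \left(E - 1\right) = - 7 \left(-1 + E\right) = 7 - 7 E$)
$\left(\left(l{\left(4,2 \right)} + k{\left(f \right)}\right) + 32\right)^{2} = \left(\left(-1 + \left(7 - \frac{7}{10}\right)\right) + 32\right)^{2} = \left(\left(-1 + \frac{63}{10}\right) + 32\right)^{2} = \left(\frac{53}{10} + 32\right)^{2} = \left(\frac{373}{10}\right)^{2} = \frac{139129}{100}$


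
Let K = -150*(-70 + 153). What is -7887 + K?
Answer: -20337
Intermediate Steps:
K = -12450 (K = -150*83 = -12450)
-7887 + K = -7887 - 12450 = -20337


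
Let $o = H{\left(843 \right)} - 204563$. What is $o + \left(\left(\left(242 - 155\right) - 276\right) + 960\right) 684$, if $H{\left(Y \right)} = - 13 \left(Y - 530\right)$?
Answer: $318732$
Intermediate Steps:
$H{\left(Y \right)} = 6890 - 13 Y$ ($H{\left(Y \right)} = - 13 \left(-530 + Y\right) = 6890 - 13 Y$)
$o = -208632$ ($o = \left(6890 - 10959\right) - 204563 = \left(6890 - 10959\right) + \left(-1133902 + 929339\right) = -4069 - 204563 = -208632$)
$o + \left(\left(\left(242 - 155\right) - 276\right) + 960\right) 684 = -208632 + \left(\left(\left(242 - 155\right) - 276\right) + 960\right) 684 = -208632 + \left(\left(87 - 276\right) + 960\right) 684 = -208632 + \left(-189 + 960\right) 684 = -208632 + 771 \cdot 684 = -208632 + 527364 = 318732$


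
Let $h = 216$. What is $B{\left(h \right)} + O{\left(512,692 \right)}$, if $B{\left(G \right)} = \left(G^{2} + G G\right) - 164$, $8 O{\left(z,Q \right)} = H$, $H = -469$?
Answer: $\frac{744715}{8} \approx 93089.0$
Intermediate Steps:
$O{\left(z,Q \right)} = - \frac{469}{8}$ ($O{\left(z,Q \right)} = \frac{1}{8} \left(-469\right) = - \frac{469}{8}$)
$B{\left(G \right)} = -164 + 2 G^{2}$ ($B{\left(G \right)} = \left(G^{2} + G^{2}\right) - 164 = 2 G^{2} - 164 = -164 + 2 G^{2}$)
$B{\left(h \right)} + O{\left(512,692 \right)} = \left(-164 + 2 \cdot 216^{2}\right) - \frac{469}{8} = \left(-164 + 2 \cdot 46656\right) - \frac{469}{8} = \left(-164 + 93312\right) - \frac{469}{8} = 93148 - \frac{469}{8} = \frac{744715}{8}$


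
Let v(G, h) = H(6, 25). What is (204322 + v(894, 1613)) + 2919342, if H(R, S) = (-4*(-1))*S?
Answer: 3123764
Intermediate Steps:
H(R, S) = 4*S
v(G, h) = 100 (v(G, h) = 4*25 = 100)
(204322 + v(894, 1613)) + 2919342 = (204322 + 100) + 2919342 = 204422 + 2919342 = 3123764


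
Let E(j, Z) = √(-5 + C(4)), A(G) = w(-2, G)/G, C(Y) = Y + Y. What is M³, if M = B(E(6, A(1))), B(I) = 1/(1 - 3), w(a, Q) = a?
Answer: -⅛ ≈ -0.12500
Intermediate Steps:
C(Y) = 2*Y
A(G) = -2/G
E(j, Z) = √3 (E(j, Z) = √(-5 + 2*4) = √(-5 + 8) = √3)
B(I) = -½ (B(I) = 1/(-2) = -½)
M = -½ ≈ -0.50000
M³ = (-½)³ = -⅛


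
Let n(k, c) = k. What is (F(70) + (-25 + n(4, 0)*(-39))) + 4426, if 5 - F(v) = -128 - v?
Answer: 4448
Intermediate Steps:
F(v) = 133 + v (F(v) = 5 - (-128 - v) = 5 + (128 + v) = 133 + v)
(F(70) + (-25 + n(4, 0)*(-39))) + 4426 = ((133 + 70) + (-25 + 4*(-39))) + 4426 = (203 + (-25 - 156)) + 4426 = (203 - 181) + 4426 = 22 + 4426 = 4448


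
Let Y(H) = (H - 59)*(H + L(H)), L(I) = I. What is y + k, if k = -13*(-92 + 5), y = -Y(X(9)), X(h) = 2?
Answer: 1359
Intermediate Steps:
Y(H) = 2*H*(-59 + H) (Y(H) = (H - 59)*(H + H) = (-59 + H)*(2*H) = 2*H*(-59 + H))
y = 228 (y = -2*2*(-59 + 2) = -2*2*(-57) = -1*(-228) = 228)
k = 1131 (k = -13*(-87) = 1131)
y + k = 228 + 1131 = 1359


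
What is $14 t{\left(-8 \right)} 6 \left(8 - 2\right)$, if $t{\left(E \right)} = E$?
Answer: $-4032$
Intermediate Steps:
$14 t{\left(-8 \right)} 6 \left(8 - 2\right) = 14 \left(-8\right) 6 \left(8 - 2\right) = - 112 \cdot 6 \cdot 6 = \left(-112\right) 36 = -4032$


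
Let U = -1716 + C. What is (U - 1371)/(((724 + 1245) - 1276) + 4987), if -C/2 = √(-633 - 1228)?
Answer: -3087/5680 - I*√1861/2840 ≈ -0.54349 - 0.01519*I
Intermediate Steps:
C = -2*I*√1861 (C = -2*√(-633 - 1228) = -2*I*√1861 ≈ -86.279*I)
U = -1716 - 2*I*√1861 ≈ -1716.0 - 86.279*I
(U - 1371)/(((724 + 1245) - 1276) + 4987) = ((-1716 - 2*I*√1861) - 1371)/(((724 + 1245) - 1276) + 4987) = (-3087 - 2*I*√1861)/((1969 - 1276) + 4987) = (-3087 - 2*I*√1861)/(693 + 4987) = (-3087 - 2*I*√1861)/5680 = (-3087 - 2*I*√1861)*(1/5680) = -3087/5680 - I*√1861/2840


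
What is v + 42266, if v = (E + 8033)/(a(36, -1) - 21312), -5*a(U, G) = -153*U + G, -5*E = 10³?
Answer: 4270982401/101051 ≈ 42266.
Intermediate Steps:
E = -200 (E = -⅕*10³ = -⅕*1000 = -200)
a(U, G) = -G/5 + 153*U/5 (a(U, G) = -(-153*U + G)/5 = -(G - 153*U)/5 = -G/5 + 153*U/5)
v = -39165/101051 (v = (-200 + 8033)/((-⅕*(-1) + (153/5)*36) - 21312) = 7833/((⅕ + 5508/5) - 21312) = 7833/(5509/5 - 21312) = 7833/(-101051/5) = 7833*(-5/101051) = -39165/101051 ≈ -0.38758)
v + 42266 = -39165/101051 + 42266 = 4270982401/101051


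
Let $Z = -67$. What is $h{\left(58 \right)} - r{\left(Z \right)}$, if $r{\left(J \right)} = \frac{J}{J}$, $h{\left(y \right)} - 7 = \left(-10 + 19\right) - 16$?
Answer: $-1$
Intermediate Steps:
$h{\left(y \right)} = 0$ ($h{\left(y \right)} = 7 + \left(\left(-10 + 19\right) - 16\right) = 7 + \left(9 - 16\right) = 7 - 7 = 0$)
$r{\left(J \right)} = 1$
$h{\left(58 \right)} - r{\left(Z \right)} = 0 - 1 = -1$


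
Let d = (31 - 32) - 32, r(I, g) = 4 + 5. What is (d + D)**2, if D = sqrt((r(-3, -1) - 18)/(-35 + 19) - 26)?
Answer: (132 - I*sqrt(407))**2/16 ≈ 1063.6 - 332.88*I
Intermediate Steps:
r(I, g) = 9
d = -33 (d = -1 - 32 = -33)
D = I*sqrt(407)/4 (D = sqrt((9 - 18)/(-35 + 19) - 26) = sqrt(-9/(-16) - 26) = sqrt(-9*(-1/16) - 26) = sqrt(9/16 - 26) = sqrt(-407/16) = I*sqrt(407)/4 ≈ 5.0436*I)
(d + D)**2 = (-33 + I*sqrt(407)/4)**2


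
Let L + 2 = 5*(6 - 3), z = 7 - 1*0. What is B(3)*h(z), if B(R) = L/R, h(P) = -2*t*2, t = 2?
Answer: -104/3 ≈ -34.667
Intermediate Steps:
z = 7 (z = 7 + 0 = 7)
L = 13 (L = -2 + 5*(6 - 3) = -2 + 5*3 = -2 + 15 = 13)
h(P) = -8 (h(P) = -2*2*2 = -4*2 = -8)
B(R) = 13/R
B(3)*h(z) = (13/3)*(-8) = -104/3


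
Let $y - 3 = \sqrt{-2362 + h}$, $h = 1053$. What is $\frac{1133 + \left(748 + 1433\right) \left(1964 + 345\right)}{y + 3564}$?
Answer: $\frac{8983600077}{6362399} - \frac{2518531 i \sqrt{1309}}{6362399} \approx 1412.0 - 14.322 i$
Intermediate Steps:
$y = 3 + i \sqrt{1309}$ ($y = 3 + \sqrt{-2362 + 1053} = 3 + \sqrt{-1309} = 3 + i \sqrt{1309} \approx 3.0 + 36.18 i$)
$\frac{1133 + \left(748 + 1433\right) \left(1964 + 345\right)}{y + 3564} = \frac{1133 + \left(748 + 1433\right) \left(1964 + 345\right)}{\left(3 + i \sqrt{1309}\right) + 3564} = \frac{1133 + 2181 \cdot 2309}{3567 + i \sqrt{1309}} = \frac{1133 + 5035929}{3567 + i \sqrt{1309}} = \frac{5037062}{3567 + i \sqrt{1309}}$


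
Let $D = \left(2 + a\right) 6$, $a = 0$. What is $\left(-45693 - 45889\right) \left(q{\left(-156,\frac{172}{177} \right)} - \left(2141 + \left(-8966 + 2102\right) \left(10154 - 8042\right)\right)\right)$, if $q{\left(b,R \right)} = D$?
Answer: $-1327448028898$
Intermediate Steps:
$D = 12$ ($D = \left(2 + 0\right) 6 = 2 \cdot 6 = 12$)
$q{\left(b,R \right)} = 12$
$\left(-45693 - 45889\right) \left(q{\left(-156,\frac{172}{177} \right)} - \left(2141 + \left(-8966 + 2102\right) \left(10154 - 8042\right)\right)\right) = \left(-45693 - 45889\right) \left(12 - \left(2141 + \left(-8966 + 2102\right) \left(10154 - 8042\right)\right)\right) = - 91582 \left(12 - \left(2141 - 14496768\right)\right) = - 91582 \left(12 - -14494627\right) = - 91582 \left(12 + \left(-2141 + 14496768\right)\right) = - 91582 \left(12 + 14494627\right) = \left(-91582\right) 14494639 = -1327448028898$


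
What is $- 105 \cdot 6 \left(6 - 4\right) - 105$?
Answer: $-1365$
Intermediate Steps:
$- 105 \cdot 6 \left(6 - 4\right) - 105 = - 105 \cdot 6 \cdot 2 - 105 = \left(-105\right) 12 - 105 = -1260 - 105 = -1365$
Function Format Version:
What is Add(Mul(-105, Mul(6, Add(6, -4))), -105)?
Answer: -1365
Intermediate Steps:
Add(Mul(-105, Mul(6, Add(6, -4))), -105) = Add(Mul(-105, Mul(6, 2)), -105) = Add(Mul(-105, 12), -105) = Add(-1260, -105) = -1365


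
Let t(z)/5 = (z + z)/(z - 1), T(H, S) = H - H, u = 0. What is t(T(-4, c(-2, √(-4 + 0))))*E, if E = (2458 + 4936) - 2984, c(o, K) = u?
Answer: 0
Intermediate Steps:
c(o, K) = 0
E = 4410 (E = 7394 - 2984 = 4410)
T(H, S) = 0
t(z) = 10*z/(-1 + z) (t(z) = 5*((z + z)/(z - 1)) = 5*((2*z)/(-1 + z)) = 5*(2*z/(-1 + z)) = 10*z/(-1 + z))
t(T(-4, c(-2, √(-4 + 0))))*E = (10*0/(-1 + 0))*4410 = (10*0/(-1))*4410 = (10*0*(-1))*4410 = 0*4410 = 0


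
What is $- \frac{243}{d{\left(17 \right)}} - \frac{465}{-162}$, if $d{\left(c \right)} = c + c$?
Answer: $- \frac{1963}{459} \approx -4.2767$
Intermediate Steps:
$d{\left(c \right)} = 2 c$
$- \frac{243}{d{\left(17 \right)}} - \frac{465}{-162} = - \frac{243}{2 \cdot 17} - \frac{465}{-162} = - \frac{243}{34} - - \frac{155}{54} = \left(-243\right) \frac{1}{34} + \frac{155}{54} = - \frac{243}{34} + \frac{155}{54} = - \frac{1963}{459}$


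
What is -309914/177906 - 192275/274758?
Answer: -6631012609/2715616486 ≈ -2.4418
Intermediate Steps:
-309914/177906 - 192275/274758 = -309914*1/177906 - 192275*1/274758 = -154957/88953 - 192275/274758 = -6631012609/2715616486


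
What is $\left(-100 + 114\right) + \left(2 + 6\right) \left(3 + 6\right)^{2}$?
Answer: $662$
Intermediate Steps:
$\left(-100 + 114\right) + \left(2 + 6\right) \left(3 + 6\right)^{2} = 14 + 8 \cdot 9^{2} = 14 + 8 \cdot 81 = 14 + 648 = 662$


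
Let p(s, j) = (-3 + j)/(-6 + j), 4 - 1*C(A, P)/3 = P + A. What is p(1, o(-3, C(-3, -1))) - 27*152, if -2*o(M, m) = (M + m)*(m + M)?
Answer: -619555/151 ≈ -4103.0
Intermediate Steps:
C(A, P) = 12 - 3*A - 3*P (C(A, P) = 12 - 3*(P + A) = 12 - 3*(A + P) = 12 + (-3*A - 3*P) = 12 - 3*A - 3*P)
o(M, m) = -(M + m)²/2 (o(M, m) = -(M + m)*(m + M)/2 = -(M + m)*(M + m)/2 = -(M + m)²/2)
p(s, j) = (-3 + j)/(-6 + j)
p(1, o(-3, C(-3, -1))) - 27*152 = (-3 - (-3 + (12 - 3*(-3) - 3*(-1)))²/2)/(-6 - (-3 + (12 - 3*(-3) - 3*(-1)))²/2) - 27*152 = (-3 - (-3 + (12 + 9 + 3))²/2)/(-6 - (-3 + (12 + 9 + 3))²/2) - 4104 = (-3 - (-3 + 24)²/2)/(-6 - (-3 + 24)²/2) - 4104 = (-3 - ½*21²)/(-6 - ½*21²) - 4104 = (-3 - ½*441)/(-6 - ½*441) - 4104 = (-3 - 441/2)/(-6 - 441/2) - 4104 = -447/2/(-453/2) - 4104 = -2/453*(-447/2) - 4104 = 149/151 - 4104 = -619555/151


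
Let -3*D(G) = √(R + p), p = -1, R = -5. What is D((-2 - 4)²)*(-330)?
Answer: 110*I*√6 ≈ 269.44*I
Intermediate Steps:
D(G) = -I*√6/3 (D(G) = -√(-5 - 1)/3 = -I*√6/3)
D((-2 - 4)²)*(-330) = -I*√6/3*(-330) = 110*I*√6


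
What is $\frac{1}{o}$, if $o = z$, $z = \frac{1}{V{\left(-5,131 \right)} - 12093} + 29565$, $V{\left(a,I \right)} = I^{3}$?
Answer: $\frac{2235998}{66107280871} \approx 3.3824 \cdot 10^{-5}$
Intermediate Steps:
$z = \frac{66107280871}{2235998}$ ($z = \frac{1}{131^{3} - 12093} + 29565 = \frac{1}{2248091 - 12093} + 29565 = \frac{1}{2235998} + 29565 = \frac{66107280871}{2235998} \approx 29565.0$)
$o = \frac{66107280871}{2235998} \approx 29565.0$
$\frac{1}{o} = \frac{1}{\frac{66107280871}{2235998}} = \frac{2235998}{66107280871}$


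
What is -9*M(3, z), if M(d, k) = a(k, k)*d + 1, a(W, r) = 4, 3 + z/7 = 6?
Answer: -117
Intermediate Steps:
z = 21 (z = -21 + 7*6 = -21 + 42 = 21)
M(d, k) = 1 + 4*d (M(d, k) = 4*d + 1 = 1 + 4*d)
-9*M(3, z) = -9*(1 + 4*3) = -9*(1 + 12) = -9*13 = -117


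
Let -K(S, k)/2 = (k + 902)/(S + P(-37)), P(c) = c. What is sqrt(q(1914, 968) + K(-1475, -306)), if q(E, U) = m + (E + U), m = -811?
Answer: 4*sqrt(513933)/63 ≈ 45.517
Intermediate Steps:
K(S, k) = -2*(902 + k)/(-37 + S) (K(S, k) = -2*(k + 902)/(S - 37) = -2*(902 + k)/(-37 + S))
q(E, U) = -811 + E + U (q(E, U) = -811 + (E + U) = -811 + E + U)
sqrt(q(1914, 968) + K(-1475, -306)) = sqrt((-811 + 1914 + 968) + 2*(-902 - 1*(-306))/(-37 - 1475)) = sqrt(2071 + 2*(-902 + 306)/(-1512)) = sqrt(2071 + 2*(-1/1512)*(-596)) = sqrt(2071 + 149/189) = sqrt(391568/189) = 4*sqrt(513933)/63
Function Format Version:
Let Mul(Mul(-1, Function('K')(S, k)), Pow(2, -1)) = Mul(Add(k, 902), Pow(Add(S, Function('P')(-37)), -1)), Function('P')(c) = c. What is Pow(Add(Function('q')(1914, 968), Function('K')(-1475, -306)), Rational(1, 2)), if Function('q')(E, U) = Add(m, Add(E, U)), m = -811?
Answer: Mul(Rational(4, 63), Pow(513933, Rational(1, 2))) ≈ 45.517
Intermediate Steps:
Function('K')(S, k) = Mul(-2, Pow(Add(-37, S), -1), Add(902, k)) (Function('K')(S, k) = Mul(-2, Mul(Add(k, 902), Pow(Add(S, -37), -1))) = Mul(-2, Mul(Add(902, k), Pow(Add(-37, S), -1))) = Mul(-2, Mul(Pow(Add(-37, S), -1), Add(902, k))) = Mul(-2, Pow(Add(-37, S), -1), Add(902, k)))
Function('q')(E, U) = Add(-811, E, U) (Function('q')(E, U) = Add(-811, Add(E, U)) = Add(-811, E, U))
Pow(Add(Function('q')(1914, 968), Function('K')(-1475, -306)), Rational(1, 2)) = Pow(Add(Add(-811, 1914, 968), Mul(2, Pow(Add(-37, -1475), -1), Add(-902, Mul(-1, -306)))), Rational(1, 2)) = Pow(Add(2071, Mul(2, Pow(-1512, -1), Add(-902, 306))), Rational(1, 2)) = Pow(Add(2071, Mul(2, Rational(-1, 1512), -596)), Rational(1, 2)) = Pow(Add(2071, Rational(149, 189)), Rational(1, 2)) = Pow(Rational(391568, 189), Rational(1, 2)) = Mul(Rational(4, 63), Pow(513933, Rational(1, 2)))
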